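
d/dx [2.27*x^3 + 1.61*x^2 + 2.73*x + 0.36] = 6.81*x^2 + 3.22*x + 2.73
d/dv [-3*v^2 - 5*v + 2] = -6*v - 5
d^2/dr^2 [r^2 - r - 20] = 2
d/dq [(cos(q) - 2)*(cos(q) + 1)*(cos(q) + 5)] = (-3*cos(q)^2 - 8*cos(q) + 7)*sin(q)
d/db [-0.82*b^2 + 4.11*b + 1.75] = 4.11 - 1.64*b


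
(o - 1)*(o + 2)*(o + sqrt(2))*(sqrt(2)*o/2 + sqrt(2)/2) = sqrt(2)*o^4/2 + o^3 + sqrt(2)*o^3 - sqrt(2)*o^2/2 + 2*o^2 - sqrt(2)*o - o - 2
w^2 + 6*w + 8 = (w + 2)*(w + 4)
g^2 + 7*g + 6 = (g + 1)*(g + 6)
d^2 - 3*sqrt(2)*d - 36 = (d - 6*sqrt(2))*(d + 3*sqrt(2))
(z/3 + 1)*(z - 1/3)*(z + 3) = z^3/3 + 17*z^2/9 + 7*z/3 - 1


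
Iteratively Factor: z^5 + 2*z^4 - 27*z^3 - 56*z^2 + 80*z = (z + 4)*(z^4 - 2*z^3 - 19*z^2 + 20*z) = z*(z + 4)*(z^3 - 2*z^2 - 19*z + 20) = z*(z - 5)*(z + 4)*(z^2 + 3*z - 4) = z*(z - 5)*(z + 4)^2*(z - 1)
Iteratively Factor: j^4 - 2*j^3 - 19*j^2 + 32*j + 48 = (j + 1)*(j^3 - 3*j^2 - 16*j + 48) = (j + 1)*(j + 4)*(j^2 - 7*j + 12) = (j - 4)*(j + 1)*(j + 4)*(j - 3)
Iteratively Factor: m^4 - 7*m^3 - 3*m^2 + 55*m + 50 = (m + 1)*(m^3 - 8*m^2 + 5*m + 50) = (m - 5)*(m + 1)*(m^2 - 3*m - 10) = (m - 5)*(m + 1)*(m + 2)*(m - 5)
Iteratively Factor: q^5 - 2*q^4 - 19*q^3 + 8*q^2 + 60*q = (q - 2)*(q^4 - 19*q^2 - 30*q) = (q - 2)*(q + 2)*(q^3 - 2*q^2 - 15*q) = (q - 5)*(q - 2)*(q + 2)*(q^2 + 3*q) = (q - 5)*(q - 2)*(q + 2)*(q + 3)*(q)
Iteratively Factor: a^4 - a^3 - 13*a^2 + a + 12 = (a + 3)*(a^3 - 4*a^2 - a + 4) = (a - 1)*(a + 3)*(a^2 - 3*a - 4) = (a - 4)*(a - 1)*(a + 3)*(a + 1)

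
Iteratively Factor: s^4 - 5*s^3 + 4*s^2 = (s)*(s^3 - 5*s^2 + 4*s) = s*(s - 1)*(s^2 - 4*s) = s*(s - 4)*(s - 1)*(s)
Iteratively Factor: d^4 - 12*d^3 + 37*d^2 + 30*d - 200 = (d - 5)*(d^3 - 7*d^2 + 2*d + 40) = (d - 5)*(d - 4)*(d^2 - 3*d - 10) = (d - 5)*(d - 4)*(d + 2)*(d - 5)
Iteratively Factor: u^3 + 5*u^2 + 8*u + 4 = (u + 1)*(u^2 + 4*u + 4) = (u + 1)*(u + 2)*(u + 2)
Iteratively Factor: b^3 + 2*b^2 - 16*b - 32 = (b - 4)*(b^2 + 6*b + 8) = (b - 4)*(b + 2)*(b + 4)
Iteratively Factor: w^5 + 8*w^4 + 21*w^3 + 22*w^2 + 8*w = (w + 1)*(w^4 + 7*w^3 + 14*w^2 + 8*w) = w*(w + 1)*(w^3 + 7*w^2 + 14*w + 8) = w*(w + 1)*(w + 2)*(w^2 + 5*w + 4) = w*(w + 1)*(w + 2)*(w + 4)*(w + 1)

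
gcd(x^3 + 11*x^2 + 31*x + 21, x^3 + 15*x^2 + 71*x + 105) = x^2 + 10*x + 21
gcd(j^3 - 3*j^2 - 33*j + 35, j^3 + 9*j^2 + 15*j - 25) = j^2 + 4*j - 5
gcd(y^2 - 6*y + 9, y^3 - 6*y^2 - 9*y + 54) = y - 3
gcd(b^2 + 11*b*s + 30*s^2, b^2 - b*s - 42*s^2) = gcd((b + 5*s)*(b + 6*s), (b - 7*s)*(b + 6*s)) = b + 6*s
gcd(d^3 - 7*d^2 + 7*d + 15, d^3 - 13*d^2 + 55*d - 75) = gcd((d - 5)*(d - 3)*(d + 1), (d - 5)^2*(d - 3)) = d^2 - 8*d + 15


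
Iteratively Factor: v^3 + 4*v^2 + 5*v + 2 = (v + 1)*(v^2 + 3*v + 2) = (v + 1)*(v + 2)*(v + 1)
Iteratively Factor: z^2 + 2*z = (z)*(z + 2)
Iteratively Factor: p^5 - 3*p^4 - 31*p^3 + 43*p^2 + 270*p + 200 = (p - 5)*(p^4 + 2*p^3 - 21*p^2 - 62*p - 40) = (p - 5)*(p + 2)*(p^3 - 21*p - 20) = (p - 5)*(p + 1)*(p + 2)*(p^2 - p - 20) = (p - 5)*(p + 1)*(p + 2)*(p + 4)*(p - 5)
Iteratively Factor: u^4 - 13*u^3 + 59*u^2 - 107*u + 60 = (u - 5)*(u^3 - 8*u^2 + 19*u - 12) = (u - 5)*(u - 1)*(u^2 - 7*u + 12) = (u - 5)*(u - 3)*(u - 1)*(u - 4)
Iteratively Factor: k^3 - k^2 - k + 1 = (k + 1)*(k^2 - 2*k + 1) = (k - 1)*(k + 1)*(k - 1)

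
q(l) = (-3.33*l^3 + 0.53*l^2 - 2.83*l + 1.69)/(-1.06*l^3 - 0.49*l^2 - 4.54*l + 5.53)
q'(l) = (-9.99*l^2 + 1.06*l - 2.83)/(-1.06*l^3 - 0.49*l^2 - 4.54*l + 5.53) + (3.18*l^2 + 0.98*l + 4.54)*(-3.33*l^3 + 0.53*l^2 - 2.83*l + 1.69)/(-1.06*l^3 - 0.49*l^2 - 4.54*l + 5.53)^2 = (2.1935*l^4 + 24.2368*l^3 - 53.6634*l^2 + 7.518*l - 7.9773)/(1.1236*l^6 + 1.0388*l^5 + 9.8649*l^4 - 7.2744*l^3 + 15.1922*l^2 - 50.2124*l + 30.5809)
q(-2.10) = 1.80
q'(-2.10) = -0.86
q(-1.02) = 0.80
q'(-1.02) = -0.82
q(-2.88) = 2.35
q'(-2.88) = -0.57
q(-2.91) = 2.37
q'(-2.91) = -0.56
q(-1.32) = 1.07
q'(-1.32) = -0.93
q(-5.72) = 3.08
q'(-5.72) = -0.09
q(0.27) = 0.21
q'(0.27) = -0.52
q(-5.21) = 3.03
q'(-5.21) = -0.12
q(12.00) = 2.93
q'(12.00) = 0.02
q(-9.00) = 3.20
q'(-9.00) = -0.01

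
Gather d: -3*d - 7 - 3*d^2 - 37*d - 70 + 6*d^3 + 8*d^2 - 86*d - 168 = 6*d^3 + 5*d^2 - 126*d - 245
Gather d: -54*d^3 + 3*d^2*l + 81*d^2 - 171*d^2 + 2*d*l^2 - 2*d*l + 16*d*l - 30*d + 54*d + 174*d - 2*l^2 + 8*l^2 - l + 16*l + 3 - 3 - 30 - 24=-54*d^3 + d^2*(3*l - 90) + d*(2*l^2 + 14*l + 198) + 6*l^2 + 15*l - 54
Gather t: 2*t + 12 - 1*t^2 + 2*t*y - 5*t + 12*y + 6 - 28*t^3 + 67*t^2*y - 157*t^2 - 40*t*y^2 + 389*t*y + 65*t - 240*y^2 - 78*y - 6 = -28*t^3 + t^2*(67*y - 158) + t*(-40*y^2 + 391*y + 62) - 240*y^2 - 66*y + 12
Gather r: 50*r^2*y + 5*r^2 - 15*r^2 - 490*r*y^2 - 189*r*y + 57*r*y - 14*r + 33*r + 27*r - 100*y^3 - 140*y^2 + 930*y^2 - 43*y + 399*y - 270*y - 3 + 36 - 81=r^2*(50*y - 10) + r*(-490*y^2 - 132*y + 46) - 100*y^3 + 790*y^2 + 86*y - 48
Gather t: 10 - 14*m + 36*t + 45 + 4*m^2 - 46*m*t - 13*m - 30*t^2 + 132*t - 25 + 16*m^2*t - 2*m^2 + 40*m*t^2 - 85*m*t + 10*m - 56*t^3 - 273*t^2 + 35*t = 2*m^2 - 17*m - 56*t^3 + t^2*(40*m - 303) + t*(16*m^2 - 131*m + 203) + 30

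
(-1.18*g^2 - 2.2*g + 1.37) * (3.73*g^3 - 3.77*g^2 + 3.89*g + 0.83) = -4.4014*g^5 - 3.7574*g^4 + 8.8139*g^3 - 14.7023*g^2 + 3.5033*g + 1.1371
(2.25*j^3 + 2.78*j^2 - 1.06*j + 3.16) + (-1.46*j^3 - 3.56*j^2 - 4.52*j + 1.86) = 0.79*j^3 - 0.78*j^2 - 5.58*j + 5.02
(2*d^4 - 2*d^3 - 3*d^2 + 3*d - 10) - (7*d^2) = 2*d^4 - 2*d^3 - 10*d^2 + 3*d - 10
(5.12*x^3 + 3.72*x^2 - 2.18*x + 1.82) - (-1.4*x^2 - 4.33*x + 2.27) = 5.12*x^3 + 5.12*x^2 + 2.15*x - 0.45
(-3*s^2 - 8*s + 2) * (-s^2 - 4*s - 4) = 3*s^4 + 20*s^3 + 42*s^2 + 24*s - 8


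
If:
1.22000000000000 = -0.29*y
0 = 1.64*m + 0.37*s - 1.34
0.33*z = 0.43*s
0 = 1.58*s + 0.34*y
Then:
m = 0.61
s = 0.91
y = -4.21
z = 1.18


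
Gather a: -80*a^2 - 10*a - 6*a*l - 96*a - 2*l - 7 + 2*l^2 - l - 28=-80*a^2 + a*(-6*l - 106) + 2*l^2 - 3*l - 35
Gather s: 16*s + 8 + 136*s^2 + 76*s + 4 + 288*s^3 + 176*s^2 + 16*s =288*s^3 + 312*s^2 + 108*s + 12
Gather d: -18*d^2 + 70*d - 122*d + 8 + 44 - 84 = -18*d^2 - 52*d - 32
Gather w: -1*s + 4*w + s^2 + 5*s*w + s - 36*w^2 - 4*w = s^2 + 5*s*w - 36*w^2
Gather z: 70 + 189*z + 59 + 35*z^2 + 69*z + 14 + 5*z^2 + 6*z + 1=40*z^2 + 264*z + 144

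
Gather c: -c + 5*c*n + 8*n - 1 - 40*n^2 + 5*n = c*(5*n - 1) - 40*n^2 + 13*n - 1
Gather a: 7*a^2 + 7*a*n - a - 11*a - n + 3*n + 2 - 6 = 7*a^2 + a*(7*n - 12) + 2*n - 4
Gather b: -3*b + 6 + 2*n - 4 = -3*b + 2*n + 2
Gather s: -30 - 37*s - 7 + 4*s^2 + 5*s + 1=4*s^2 - 32*s - 36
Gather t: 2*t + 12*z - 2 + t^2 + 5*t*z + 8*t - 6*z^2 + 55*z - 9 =t^2 + t*(5*z + 10) - 6*z^2 + 67*z - 11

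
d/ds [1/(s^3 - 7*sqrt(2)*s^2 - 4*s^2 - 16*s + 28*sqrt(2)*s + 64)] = (-3*s^2 + 8*s + 14*sqrt(2)*s - 28*sqrt(2) + 16)/(s^3 - 7*sqrt(2)*s^2 - 4*s^2 - 16*s + 28*sqrt(2)*s + 64)^2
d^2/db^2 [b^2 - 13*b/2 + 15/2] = 2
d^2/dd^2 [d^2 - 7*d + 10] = 2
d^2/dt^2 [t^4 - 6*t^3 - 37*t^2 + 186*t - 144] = 12*t^2 - 36*t - 74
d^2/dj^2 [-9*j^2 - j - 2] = -18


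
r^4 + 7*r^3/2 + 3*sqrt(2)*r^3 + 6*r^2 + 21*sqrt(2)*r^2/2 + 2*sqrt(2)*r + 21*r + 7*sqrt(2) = (r + 7/2)*(r + sqrt(2))^3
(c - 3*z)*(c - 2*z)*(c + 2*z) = c^3 - 3*c^2*z - 4*c*z^2 + 12*z^3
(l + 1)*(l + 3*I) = l^2 + l + 3*I*l + 3*I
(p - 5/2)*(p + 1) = p^2 - 3*p/2 - 5/2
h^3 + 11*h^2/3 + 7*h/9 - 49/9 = (h - 1)*(h + 7/3)^2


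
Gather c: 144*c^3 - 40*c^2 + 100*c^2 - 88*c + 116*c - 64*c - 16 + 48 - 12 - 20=144*c^3 + 60*c^2 - 36*c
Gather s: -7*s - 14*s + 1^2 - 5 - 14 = -21*s - 18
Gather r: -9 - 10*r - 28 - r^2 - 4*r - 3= -r^2 - 14*r - 40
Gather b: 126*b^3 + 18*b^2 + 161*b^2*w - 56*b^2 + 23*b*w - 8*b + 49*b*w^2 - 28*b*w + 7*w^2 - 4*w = 126*b^3 + b^2*(161*w - 38) + b*(49*w^2 - 5*w - 8) + 7*w^2 - 4*w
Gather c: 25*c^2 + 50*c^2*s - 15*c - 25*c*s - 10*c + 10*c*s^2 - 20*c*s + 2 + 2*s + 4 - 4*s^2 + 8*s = c^2*(50*s + 25) + c*(10*s^2 - 45*s - 25) - 4*s^2 + 10*s + 6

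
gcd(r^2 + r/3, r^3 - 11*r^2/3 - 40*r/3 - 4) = r + 1/3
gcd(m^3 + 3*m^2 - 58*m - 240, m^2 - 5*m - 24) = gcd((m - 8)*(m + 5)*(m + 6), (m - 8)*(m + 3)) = m - 8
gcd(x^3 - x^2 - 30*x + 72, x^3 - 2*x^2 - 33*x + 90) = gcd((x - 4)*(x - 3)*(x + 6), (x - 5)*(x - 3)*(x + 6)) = x^2 + 3*x - 18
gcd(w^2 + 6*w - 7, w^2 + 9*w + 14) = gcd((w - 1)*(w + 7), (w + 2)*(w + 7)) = w + 7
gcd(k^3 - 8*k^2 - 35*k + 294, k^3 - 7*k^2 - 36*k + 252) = k^2 - k - 42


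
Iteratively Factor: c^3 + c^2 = (c)*(c^2 + c) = c*(c + 1)*(c)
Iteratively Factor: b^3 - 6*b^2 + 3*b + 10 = (b + 1)*(b^2 - 7*b + 10) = (b - 5)*(b + 1)*(b - 2)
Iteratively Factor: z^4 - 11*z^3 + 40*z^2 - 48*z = (z - 4)*(z^3 - 7*z^2 + 12*z) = z*(z - 4)*(z^2 - 7*z + 12) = z*(z - 4)^2*(z - 3)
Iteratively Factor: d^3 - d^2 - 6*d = (d + 2)*(d^2 - 3*d) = d*(d + 2)*(d - 3)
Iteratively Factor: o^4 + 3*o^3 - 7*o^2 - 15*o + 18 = (o + 3)*(o^3 - 7*o + 6) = (o - 1)*(o + 3)*(o^2 + o - 6) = (o - 1)*(o + 3)^2*(o - 2)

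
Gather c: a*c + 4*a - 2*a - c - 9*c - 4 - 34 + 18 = 2*a + c*(a - 10) - 20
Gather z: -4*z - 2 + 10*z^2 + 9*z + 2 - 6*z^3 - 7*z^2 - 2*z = -6*z^3 + 3*z^2 + 3*z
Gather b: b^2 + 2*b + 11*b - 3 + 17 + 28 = b^2 + 13*b + 42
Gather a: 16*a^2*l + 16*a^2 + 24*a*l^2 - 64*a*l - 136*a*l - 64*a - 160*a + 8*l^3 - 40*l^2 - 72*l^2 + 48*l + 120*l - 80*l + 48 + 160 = a^2*(16*l + 16) + a*(24*l^2 - 200*l - 224) + 8*l^3 - 112*l^2 + 88*l + 208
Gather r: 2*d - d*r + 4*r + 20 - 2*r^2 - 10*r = 2*d - 2*r^2 + r*(-d - 6) + 20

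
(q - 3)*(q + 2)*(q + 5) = q^3 + 4*q^2 - 11*q - 30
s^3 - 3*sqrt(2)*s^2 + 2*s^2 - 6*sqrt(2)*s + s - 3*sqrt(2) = (s + 1)^2*(s - 3*sqrt(2))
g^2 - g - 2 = (g - 2)*(g + 1)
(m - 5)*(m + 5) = m^2 - 25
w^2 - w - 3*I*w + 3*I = (w - 1)*(w - 3*I)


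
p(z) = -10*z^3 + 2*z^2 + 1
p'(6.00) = -1056.00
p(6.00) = -2087.00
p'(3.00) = -258.00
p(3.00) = -251.00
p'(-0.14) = -1.15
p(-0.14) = 1.07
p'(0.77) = -14.71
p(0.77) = -2.38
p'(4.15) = -500.08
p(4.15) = -679.29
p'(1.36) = -50.05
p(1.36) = -20.46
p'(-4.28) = -566.67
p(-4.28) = 821.66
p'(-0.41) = -6.68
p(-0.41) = 2.03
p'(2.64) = -198.53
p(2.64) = -169.06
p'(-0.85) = -25.08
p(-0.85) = 8.59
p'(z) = -30*z^2 + 4*z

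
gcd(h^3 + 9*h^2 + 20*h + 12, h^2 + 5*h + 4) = h + 1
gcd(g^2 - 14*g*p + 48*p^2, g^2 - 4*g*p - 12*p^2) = -g + 6*p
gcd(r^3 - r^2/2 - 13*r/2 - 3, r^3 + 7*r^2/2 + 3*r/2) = r + 1/2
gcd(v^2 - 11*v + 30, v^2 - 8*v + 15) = v - 5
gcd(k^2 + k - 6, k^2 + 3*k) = k + 3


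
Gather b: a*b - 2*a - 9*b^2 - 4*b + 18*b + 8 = -2*a - 9*b^2 + b*(a + 14) + 8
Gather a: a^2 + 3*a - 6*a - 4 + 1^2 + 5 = a^2 - 3*a + 2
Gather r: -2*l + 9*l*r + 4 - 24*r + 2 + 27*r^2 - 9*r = -2*l + 27*r^2 + r*(9*l - 33) + 6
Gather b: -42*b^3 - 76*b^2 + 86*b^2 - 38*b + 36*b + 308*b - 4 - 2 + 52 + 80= -42*b^3 + 10*b^2 + 306*b + 126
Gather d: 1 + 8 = 9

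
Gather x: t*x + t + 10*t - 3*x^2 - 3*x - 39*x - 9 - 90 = 11*t - 3*x^2 + x*(t - 42) - 99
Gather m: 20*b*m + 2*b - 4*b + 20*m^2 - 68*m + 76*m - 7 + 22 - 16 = -2*b + 20*m^2 + m*(20*b + 8) - 1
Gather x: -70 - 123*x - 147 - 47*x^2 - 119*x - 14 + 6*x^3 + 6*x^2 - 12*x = 6*x^3 - 41*x^2 - 254*x - 231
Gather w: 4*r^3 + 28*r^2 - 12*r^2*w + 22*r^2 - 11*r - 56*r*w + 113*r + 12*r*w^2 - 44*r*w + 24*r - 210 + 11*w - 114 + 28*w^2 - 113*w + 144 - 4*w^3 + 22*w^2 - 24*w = 4*r^3 + 50*r^2 + 126*r - 4*w^3 + w^2*(12*r + 50) + w*(-12*r^2 - 100*r - 126) - 180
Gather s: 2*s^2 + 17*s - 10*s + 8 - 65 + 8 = 2*s^2 + 7*s - 49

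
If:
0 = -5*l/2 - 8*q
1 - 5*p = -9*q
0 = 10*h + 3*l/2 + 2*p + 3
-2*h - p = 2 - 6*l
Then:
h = -617/1770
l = 608/2655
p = 21/295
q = -38/531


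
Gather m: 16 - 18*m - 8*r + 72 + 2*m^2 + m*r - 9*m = 2*m^2 + m*(r - 27) - 8*r + 88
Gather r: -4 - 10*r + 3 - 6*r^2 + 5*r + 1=-6*r^2 - 5*r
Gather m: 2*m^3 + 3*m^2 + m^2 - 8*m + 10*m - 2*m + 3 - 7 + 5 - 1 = 2*m^3 + 4*m^2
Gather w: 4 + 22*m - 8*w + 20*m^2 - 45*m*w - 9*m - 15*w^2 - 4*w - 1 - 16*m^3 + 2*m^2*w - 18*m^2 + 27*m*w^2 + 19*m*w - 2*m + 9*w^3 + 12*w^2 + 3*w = -16*m^3 + 2*m^2 + 11*m + 9*w^3 + w^2*(27*m - 3) + w*(2*m^2 - 26*m - 9) + 3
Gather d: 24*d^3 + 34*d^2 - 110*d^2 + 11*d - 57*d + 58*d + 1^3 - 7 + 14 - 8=24*d^3 - 76*d^2 + 12*d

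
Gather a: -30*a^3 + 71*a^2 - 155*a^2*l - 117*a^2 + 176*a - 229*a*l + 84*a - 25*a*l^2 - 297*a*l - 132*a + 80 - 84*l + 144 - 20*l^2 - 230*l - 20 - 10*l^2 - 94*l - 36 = -30*a^3 + a^2*(-155*l - 46) + a*(-25*l^2 - 526*l + 128) - 30*l^2 - 408*l + 168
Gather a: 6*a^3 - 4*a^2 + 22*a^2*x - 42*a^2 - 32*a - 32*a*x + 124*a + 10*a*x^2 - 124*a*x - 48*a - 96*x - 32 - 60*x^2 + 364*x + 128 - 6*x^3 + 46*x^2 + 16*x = 6*a^3 + a^2*(22*x - 46) + a*(10*x^2 - 156*x + 44) - 6*x^3 - 14*x^2 + 284*x + 96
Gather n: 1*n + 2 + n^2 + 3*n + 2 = n^2 + 4*n + 4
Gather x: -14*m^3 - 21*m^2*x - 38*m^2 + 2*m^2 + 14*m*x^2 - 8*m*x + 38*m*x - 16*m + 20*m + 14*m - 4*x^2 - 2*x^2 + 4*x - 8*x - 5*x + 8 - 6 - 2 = -14*m^3 - 36*m^2 + 18*m + x^2*(14*m - 6) + x*(-21*m^2 + 30*m - 9)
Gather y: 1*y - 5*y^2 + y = -5*y^2 + 2*y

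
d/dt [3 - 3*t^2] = -6*t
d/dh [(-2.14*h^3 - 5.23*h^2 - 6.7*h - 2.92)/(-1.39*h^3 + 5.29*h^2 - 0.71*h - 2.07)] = (-18.5903*h^4 - 15.5872*h^3 + 40.2693*h^2 + 52.5458*h + 11.7958)/(1.9321*h^6 - 14.7062*h^5 + 29.9579*h^4 - 1.7572*h^3 - 21.3965*h^2 + 2.9394*h + 4.2849)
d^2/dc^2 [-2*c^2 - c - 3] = -4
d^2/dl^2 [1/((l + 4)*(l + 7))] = 2*((l + 4)^2 + (l + 4)*(l + 7) + (l + 7)^2)/((l + 4)^3*(l + 7)^3)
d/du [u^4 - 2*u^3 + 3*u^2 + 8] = 2*u*(2*u^2 - 3*u + 3)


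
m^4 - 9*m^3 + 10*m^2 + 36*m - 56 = (m - 7)*(m - 2)^2*(m + 2)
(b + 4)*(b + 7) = b^2 + 11*b + 28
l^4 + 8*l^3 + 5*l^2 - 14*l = l*(l - 1)*(l + 2)*(l + 7)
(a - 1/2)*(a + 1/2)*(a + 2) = a^3 + 2*a^2 - a/4 - 1/2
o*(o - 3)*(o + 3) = o^3 - 9*o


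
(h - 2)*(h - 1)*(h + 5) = h^3 + 2*h^2 - 13*h + 10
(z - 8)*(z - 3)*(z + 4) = z^3 - 7*z^2 - 20*z + 96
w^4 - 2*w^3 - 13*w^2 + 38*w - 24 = (w - 3)*(w - 2)*(w - 1)*(w + 4)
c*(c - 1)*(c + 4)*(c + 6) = c^4 + 9*c^3 + 14*c^2 - 24*c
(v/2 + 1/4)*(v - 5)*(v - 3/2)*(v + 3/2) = v^4/2 - 9*v^3/4 - 19*v^2/8 + 81*v/16 + 45/16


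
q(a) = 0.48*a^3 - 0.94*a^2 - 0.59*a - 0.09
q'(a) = 1.44*a^2 - 1.88*a - 0.59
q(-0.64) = -0.22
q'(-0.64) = 1.20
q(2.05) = -1.11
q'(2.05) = 1.61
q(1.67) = -1.46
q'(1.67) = 0.29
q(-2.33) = -9.89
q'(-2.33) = 11.61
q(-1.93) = -5.90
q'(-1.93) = 8.40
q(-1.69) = -4.09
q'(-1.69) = 6.70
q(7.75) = 162.31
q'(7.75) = 71.33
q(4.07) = 14.30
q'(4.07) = 15.61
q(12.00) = 686.91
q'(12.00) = 184.21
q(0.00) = -0.09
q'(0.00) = -0.59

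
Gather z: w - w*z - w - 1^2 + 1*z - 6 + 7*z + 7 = z*(8 - w)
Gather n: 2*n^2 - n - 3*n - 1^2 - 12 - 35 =2*n^2 - 4*n - 48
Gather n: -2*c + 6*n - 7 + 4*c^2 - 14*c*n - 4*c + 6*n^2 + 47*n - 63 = 4*c^2 - 6*c + 6*n^2 + n*(53 - 14*c) - 70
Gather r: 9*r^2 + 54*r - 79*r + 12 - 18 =9*r^2 - 25*r - 6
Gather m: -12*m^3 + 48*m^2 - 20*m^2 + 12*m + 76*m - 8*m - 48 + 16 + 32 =-12*m^3 + 28*m^2 + 80*m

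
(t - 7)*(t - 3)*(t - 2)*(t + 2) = t^4 - 10*t^3 + 17*t^2 + 40*t - 84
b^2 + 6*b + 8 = (b + 2)*(b + 4)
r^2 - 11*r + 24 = (r - 8)*(r - 3)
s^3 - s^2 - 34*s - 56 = (s - 7)*(s + 2)*(s + 4)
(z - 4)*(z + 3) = z^2 - z - 12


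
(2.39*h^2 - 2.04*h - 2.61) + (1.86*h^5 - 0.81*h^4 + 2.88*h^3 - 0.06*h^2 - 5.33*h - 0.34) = 1.86*h^5 - 0.81*h^4 + 2.88*h^3 + 2.33*h^2 - 7.37*h - 2.95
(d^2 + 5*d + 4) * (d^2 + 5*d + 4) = d^4 + 10*d^3 + 33*d^2 + 40*d + 16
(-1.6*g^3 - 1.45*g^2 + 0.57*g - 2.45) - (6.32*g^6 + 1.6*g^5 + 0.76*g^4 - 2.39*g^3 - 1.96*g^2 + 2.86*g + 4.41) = -6.32*g^6 - 1.6*g^5 - 0.76*g^4 + 0.79*g^3 + 0.51*g^2 - 2.29*g - 6.86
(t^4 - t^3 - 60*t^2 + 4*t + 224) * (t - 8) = t^5 - 9*t^4 - 52*t^3 + 484*t^2 + 192*t - 1792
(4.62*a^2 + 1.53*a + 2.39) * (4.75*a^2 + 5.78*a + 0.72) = 21.945*a^4 + 33.9711*a^3 + 23.5223*a^2 + 14.9158*a + 1.7208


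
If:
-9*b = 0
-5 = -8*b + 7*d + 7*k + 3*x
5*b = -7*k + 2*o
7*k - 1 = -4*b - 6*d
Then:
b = 0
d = -3*x - 6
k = 18*x/7 + 37/7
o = 9*x + 37/2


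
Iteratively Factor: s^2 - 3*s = (s - 3)*(s)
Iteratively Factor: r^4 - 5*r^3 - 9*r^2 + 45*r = (r + 3)*(r^3 - 8*r^2 + 15*r) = r*(r + 3)*(r^2 - 8*r + 15) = r*(r - 3)*(r + 3)*(r - 5)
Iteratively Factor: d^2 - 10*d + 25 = (d - 5)*(d - 5)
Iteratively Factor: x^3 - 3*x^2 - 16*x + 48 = (x - 4)*(x^2 + x - 12) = (x - 4)*(x - 3)*(x + 4)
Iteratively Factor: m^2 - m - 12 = (m + 3)*(m - 4)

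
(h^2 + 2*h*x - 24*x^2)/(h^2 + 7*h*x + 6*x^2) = (h - 4*x)/(h + x)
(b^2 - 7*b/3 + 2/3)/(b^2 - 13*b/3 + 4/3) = (b - 2)/(b - 4)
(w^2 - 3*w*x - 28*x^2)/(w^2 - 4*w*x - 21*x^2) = (w + 4*x)/(w + 3*x)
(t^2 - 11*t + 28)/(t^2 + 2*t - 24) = (t - 7)/(t + 6)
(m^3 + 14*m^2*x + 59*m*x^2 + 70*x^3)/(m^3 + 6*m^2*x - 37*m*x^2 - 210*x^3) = (-m - 2*x)/(-m + 6*x)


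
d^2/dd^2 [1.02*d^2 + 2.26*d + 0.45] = 2.04000000000000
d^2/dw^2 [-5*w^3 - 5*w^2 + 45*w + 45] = -30*w - 10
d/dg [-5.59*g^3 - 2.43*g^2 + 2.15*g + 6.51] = -16.77*g^2 - 4.86*g + 2.15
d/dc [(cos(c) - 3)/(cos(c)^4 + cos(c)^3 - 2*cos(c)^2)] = (-35*cos(c)/4 - 5*cos(2*c) + 3*cos(3*c)/4 + 7)*sin(c)/((cos(c)^2 + cos(c) - 2)^2*cos(c)^3)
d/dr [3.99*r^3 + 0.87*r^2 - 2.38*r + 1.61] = 11.97*r^2 + 1.74*r - 2.38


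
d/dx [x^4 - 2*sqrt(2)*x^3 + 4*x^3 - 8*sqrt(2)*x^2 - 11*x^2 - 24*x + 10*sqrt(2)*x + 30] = 4*x^3 - 6*sqrt(2)*x^2 + 12*x^2 - 16*sqrt(2)*x - 22*x - 24 + 10*sqrt(2)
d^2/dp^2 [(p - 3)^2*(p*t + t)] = 2*t*(3*p - 5)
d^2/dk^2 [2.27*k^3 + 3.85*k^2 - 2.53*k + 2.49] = 13.62*k + 7.7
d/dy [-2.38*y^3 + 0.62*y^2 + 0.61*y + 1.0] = -7.14*y^2 + 1.24*y + 0.61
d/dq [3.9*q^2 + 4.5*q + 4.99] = 7.8*q + 4.5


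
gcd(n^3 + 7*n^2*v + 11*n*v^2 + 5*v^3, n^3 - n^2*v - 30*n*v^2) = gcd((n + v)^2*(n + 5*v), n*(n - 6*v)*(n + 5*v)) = n + 5*v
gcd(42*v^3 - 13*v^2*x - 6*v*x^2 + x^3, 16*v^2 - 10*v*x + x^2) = -2*v + x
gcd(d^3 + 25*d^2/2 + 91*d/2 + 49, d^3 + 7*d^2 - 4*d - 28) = d^2 + 9*d + 14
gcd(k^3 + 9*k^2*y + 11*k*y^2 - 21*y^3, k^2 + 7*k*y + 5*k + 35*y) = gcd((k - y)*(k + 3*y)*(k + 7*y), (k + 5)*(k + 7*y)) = k + 7*y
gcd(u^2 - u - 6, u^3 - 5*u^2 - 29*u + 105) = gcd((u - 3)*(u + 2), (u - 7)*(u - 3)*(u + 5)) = u - 3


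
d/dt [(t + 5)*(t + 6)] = 2*t + 11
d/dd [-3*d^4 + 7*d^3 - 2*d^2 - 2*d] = -12*d^3 + 21*d^2 - 4*d - 2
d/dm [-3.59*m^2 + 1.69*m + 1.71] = 1.69 - 7.18*m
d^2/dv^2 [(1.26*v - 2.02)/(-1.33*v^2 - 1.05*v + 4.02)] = (-(1.26*v - 2.02)*(2.66*v + 1.05)*(5.32*v + 2.1) + (10.0548*v - 2.7272)*(1.33*v^2 + 1.05*v - 4.02))/(1.33*v^2 + 1.05*v - 4.02)^3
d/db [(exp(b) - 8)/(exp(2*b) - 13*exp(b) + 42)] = (-(exp(b) - 8)*(2*exp(b) - 13) + exp(2*b) - 13*exp(b) + 42)*exp(b)/(exp(2*b) - 13*exp(b) + 42)^2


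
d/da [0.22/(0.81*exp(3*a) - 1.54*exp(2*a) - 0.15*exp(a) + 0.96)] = (-0.5346*exp(2*a) + 0.6776*exp(a) + 0.033)*exp(a)/(0.81*exp(3*a) - 1.54*exp(2*a) - 0.15*exp(a) + 0.96)^2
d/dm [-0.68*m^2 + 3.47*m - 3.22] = 3.47 - 1.36*m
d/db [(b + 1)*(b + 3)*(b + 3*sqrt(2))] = 3*b^2 + 8*b + 6*sqrt(2)*b + 3 + 12*sqrt(2)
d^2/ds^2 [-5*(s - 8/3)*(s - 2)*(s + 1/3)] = 130/3 - 30*s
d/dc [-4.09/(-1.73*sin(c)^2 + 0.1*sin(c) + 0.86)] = (0.409 - 14.1514*sin(c))*cos(c)/(-1.73*sin(c)^2 + 0.1*sin(c) + 0.86)^2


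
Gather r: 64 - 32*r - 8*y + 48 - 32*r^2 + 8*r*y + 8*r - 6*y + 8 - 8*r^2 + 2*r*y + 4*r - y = -40*r^2 + r*(10*y - 20) - 15*y + 120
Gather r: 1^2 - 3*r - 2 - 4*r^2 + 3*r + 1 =-4*r^2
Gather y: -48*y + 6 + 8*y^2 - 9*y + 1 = 8*y^2 - 57*y + 7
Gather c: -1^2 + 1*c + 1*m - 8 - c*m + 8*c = c*(9 - m) + m - 9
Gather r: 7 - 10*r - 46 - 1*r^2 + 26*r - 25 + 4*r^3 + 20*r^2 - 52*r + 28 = 4*r^3 + 19*r^2 - 36*r - 36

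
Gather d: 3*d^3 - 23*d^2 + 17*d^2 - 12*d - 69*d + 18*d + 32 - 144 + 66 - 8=3*d^3 - 6*d^2 - 63*d - 54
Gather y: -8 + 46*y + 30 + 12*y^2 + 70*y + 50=12*y^2 + 116*y + 72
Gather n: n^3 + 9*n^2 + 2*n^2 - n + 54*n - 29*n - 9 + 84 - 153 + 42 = n^3 + 11*n^2 + 24*n - 36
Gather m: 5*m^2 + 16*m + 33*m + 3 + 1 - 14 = 5*m^2 + 49*m - 10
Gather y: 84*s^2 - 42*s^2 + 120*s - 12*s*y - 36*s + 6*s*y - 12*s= 42*s^2 - 6*s*y + 72*s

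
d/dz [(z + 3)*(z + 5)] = 2*z + 8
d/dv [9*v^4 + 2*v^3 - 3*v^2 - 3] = 6*v*(6*v^2 + v - 1)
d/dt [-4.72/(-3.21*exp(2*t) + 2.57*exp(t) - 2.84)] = (12.1304 - 30.3024*exp(t))*exp(t)/(3.21*exp(2*t) - 2.57*exp(t) + 2.84)^2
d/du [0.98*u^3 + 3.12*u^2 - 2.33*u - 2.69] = 2.94*u^2 + 6.24*u - 2.33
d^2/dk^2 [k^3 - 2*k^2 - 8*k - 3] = 6*k - 4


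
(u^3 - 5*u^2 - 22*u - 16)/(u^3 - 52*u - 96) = (u + 1)/(u + 6)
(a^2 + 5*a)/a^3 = (a + 5)/a^2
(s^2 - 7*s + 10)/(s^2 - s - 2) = (s - 5)/(s + 1)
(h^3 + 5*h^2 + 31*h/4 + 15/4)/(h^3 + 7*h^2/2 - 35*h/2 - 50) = (h^2 + 5*h/2 + 3/2)/(h^2 + h - 20)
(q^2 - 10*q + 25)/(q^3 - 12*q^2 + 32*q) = (q^2 - 10*q + 25)/(q*(q^2 - 12*q + 32))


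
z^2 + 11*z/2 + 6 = (z + 3/2)*(z + 4)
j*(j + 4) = j^2 + 4*j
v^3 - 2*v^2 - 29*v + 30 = (v - 6)*(v - 1)*(v + 5)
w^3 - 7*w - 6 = (w - 3)*(w + 1)*(w + 2)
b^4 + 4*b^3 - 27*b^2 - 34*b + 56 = (b - 4)*(b - 1)*(b + 2)*(b + 7)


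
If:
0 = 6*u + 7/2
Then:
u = -7/12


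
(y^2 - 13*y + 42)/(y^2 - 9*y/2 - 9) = 2*(y - 7)/(2*y + 3)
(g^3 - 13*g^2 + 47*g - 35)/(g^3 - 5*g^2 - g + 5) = (g - 7)/(g + 1)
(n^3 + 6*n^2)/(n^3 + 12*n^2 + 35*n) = n*(n + 6)/(n^2 + 12*n + 35)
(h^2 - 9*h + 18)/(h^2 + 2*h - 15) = (h - 6)/(h + 5)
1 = 1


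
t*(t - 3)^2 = t^3 - 6*t^2 + 9*t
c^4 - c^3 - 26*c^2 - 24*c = c*(c - 6)*(c + 1)*(c + 4)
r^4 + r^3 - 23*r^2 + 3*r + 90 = (r - 3)^2*(r + 2)*(r + 5)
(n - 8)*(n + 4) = n^2 - 4*n - 32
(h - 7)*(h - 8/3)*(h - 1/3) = h^3 - 10*h^2 + 197*h/9 - 56/9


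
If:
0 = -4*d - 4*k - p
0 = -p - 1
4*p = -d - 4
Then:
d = 0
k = 1/4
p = -1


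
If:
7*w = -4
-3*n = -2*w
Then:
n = -8/21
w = -4/7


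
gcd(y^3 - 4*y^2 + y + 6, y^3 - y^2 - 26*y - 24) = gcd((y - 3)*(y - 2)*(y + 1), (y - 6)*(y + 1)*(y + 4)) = y + 1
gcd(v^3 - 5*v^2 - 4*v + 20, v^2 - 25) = v - 5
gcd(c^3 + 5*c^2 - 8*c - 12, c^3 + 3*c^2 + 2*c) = c + 1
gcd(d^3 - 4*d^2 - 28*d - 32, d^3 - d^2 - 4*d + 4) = d + 2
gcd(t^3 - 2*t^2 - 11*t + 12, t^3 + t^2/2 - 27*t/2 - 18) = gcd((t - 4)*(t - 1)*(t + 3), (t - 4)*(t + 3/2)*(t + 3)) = t^2 - t - 12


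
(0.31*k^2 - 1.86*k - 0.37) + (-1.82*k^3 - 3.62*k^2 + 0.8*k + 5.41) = -1.82*k^3 - 3.31*k^2 - 1.06*k + 5.04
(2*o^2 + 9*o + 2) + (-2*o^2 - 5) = 9*o - 3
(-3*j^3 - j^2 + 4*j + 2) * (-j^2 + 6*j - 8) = 3*j^5 - 17*j^4 + 14*j^3 + 30*j^2 - 20*j - 16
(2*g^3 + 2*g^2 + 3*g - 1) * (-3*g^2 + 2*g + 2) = -6*g^5 - 2*g^4 - g^3 + 13*g^2 + 4*g - 2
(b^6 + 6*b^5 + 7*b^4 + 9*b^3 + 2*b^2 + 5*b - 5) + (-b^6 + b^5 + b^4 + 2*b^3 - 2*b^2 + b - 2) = 7*b^5 + 8*b^4 + 11*b^3 + 6*b - 7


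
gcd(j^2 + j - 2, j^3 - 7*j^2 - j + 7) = j - 1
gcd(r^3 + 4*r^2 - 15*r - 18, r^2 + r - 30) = r + 6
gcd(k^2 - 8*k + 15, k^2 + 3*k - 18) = k - 3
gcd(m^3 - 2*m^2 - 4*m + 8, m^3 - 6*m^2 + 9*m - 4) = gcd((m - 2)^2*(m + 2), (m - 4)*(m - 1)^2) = 1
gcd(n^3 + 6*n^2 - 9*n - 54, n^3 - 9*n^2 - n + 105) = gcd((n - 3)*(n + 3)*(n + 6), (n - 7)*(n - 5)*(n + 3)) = n + 3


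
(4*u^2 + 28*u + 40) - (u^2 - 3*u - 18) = 3*u^2 + 31*u + 58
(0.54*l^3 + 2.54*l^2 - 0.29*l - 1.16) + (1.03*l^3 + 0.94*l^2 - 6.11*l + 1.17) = 1.57*l^3 + 3.48*l^2 - 6.4*l + 0.01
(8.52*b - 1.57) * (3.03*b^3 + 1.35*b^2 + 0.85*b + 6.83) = 25.8156*b^4 + 6.7449*b^3 + 5.1225*b^2 + 56.8571*b - 10.7231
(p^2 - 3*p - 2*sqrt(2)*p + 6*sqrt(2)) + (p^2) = 2*p^2 - 3*p - 2*sqrt(2)*p + 6*sqrt(2)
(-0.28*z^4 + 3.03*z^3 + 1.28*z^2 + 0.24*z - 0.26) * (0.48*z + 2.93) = -0.1344*z^5 + 0.634*z^4 + 9.4923*z^3 + 3.8656*z^2 + 0.5784*z - 0.7618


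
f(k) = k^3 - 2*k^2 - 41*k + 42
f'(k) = 3*k^2 - 4*k - 41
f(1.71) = -28.96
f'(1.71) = -39.07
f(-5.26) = 56.79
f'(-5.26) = 63.04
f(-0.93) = 77.60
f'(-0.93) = -34.69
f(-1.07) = 82.36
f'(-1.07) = -33.29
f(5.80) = -67.97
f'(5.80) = 36.72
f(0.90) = 4.21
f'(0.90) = -42.17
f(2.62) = -61.16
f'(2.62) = -30.89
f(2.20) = -47.23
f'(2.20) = -35.28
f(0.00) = 42.00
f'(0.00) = -41.00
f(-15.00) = -3168.00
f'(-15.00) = 694.00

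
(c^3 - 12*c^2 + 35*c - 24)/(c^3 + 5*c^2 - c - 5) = (c^2 - 11*c + 24)/(c^2 + 6*c + 5)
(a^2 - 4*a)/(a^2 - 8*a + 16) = a/(a - 4)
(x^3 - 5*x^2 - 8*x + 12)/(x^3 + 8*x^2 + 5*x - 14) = (x - 6)/(x + 7)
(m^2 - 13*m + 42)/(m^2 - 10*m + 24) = (m - 7)/(m - 4)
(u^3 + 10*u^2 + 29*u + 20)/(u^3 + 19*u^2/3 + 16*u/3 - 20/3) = 3*(u^2 + 5*u + 4)/(3*u^2 + 4*u - 4)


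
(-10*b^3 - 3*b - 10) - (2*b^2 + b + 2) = -10*b^3 - 2*b^2 - 4*b - 12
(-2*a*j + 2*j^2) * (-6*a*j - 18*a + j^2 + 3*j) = 12*a^2*j^2 + 36*a^2*j - 14*a*j^3 - 42*a*j^2 + 2*j^4 + 6*j^3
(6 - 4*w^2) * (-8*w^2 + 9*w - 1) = 32*w^4 - 36*w^3 - 44*w^2 + 54*w - 6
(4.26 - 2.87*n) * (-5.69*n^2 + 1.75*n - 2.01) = 16.3303*n^3 - 29.2619*n^2 + 13.2237*n - 8.5626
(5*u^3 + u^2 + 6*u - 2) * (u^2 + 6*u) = 5*u^5 + 31*u^4 + 12*u^3 + 34*u^2 - 12*u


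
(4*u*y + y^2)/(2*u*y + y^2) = (4*u + y)/(2*u + y)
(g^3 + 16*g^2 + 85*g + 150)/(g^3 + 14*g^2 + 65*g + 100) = (g + 6)/(g + 4)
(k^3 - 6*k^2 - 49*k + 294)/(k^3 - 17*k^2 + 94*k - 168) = (k + 7)/(k - 4)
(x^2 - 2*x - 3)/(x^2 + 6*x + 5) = (x - 3)/(x + 5)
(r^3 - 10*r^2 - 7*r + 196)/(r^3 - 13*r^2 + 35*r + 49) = (r + 4)/(r + 1)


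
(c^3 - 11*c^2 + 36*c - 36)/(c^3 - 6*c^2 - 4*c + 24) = (c - 3)/(c + 2)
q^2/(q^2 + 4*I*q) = q/(q + 4*I)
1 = 1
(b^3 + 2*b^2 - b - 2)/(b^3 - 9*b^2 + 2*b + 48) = (b^2 - 1)/(b^2 - 11*b + 24)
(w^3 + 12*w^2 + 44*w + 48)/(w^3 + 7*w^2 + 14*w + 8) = (w + 6)/(w + 1)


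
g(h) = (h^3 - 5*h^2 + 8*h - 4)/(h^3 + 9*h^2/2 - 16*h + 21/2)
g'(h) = (-3*h^2 - 9*h + 16)*(h^3 - 5*h^2 + 8*h - 4)/(h^3 + 9*h^2/2 - 16*h + 21/2)^2 + (3*h^2 - 10*h + 8)/(h^3 + 9*h^2/2 - 16*h + 21/2) = 2*(19*h^2 - 58*h + 40)/(4*h^4 + 44*h^3 + 37*h^2 - 462*h + 441)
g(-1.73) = -0.82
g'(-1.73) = 0.34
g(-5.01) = -3.79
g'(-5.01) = 2.41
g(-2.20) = -0.99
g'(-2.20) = 0.41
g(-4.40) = -2.67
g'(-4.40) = 1.41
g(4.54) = 0.18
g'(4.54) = 0.07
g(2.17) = 0.00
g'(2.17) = 0.05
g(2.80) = 0.05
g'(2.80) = 0.08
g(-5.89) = -7.59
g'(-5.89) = 7.73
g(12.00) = 0.50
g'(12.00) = 0.03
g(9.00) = 0.41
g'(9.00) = 0.04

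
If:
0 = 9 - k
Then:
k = 9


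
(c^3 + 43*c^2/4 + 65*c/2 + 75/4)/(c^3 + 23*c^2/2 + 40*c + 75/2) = (4*c + 3)/(2*(2*c + 3))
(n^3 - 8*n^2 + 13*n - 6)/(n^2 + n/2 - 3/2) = 2*(n^2 - 7*n + 6)/(2*n + 3)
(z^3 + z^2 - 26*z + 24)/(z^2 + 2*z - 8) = (z^3 + z^2 - 26*z + 24)/(z^2 + 2*z - 8)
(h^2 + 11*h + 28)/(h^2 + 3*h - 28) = (h + 4)/(h - 4)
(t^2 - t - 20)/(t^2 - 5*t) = (t + 4)/t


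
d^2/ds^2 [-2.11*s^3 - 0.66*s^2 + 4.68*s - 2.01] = -12.66*s - 1.32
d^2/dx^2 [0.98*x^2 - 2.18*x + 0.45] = 1.96000000000000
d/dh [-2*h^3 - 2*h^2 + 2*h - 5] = -6*h^2 - 4*h + 2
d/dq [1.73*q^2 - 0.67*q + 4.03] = 3.46*q - 0.67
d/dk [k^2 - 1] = 2*k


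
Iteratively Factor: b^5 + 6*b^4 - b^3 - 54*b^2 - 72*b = (b + 4)*(b^4 + 2*b^3 - 9*b^2 - 18*b) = (b + 2)*(b + 4)*(b^3 - 9*b) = (b - 3)*(b + 2)*(b + 4)*(b^2 + 3*b) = (b - 3)*(b + 2)*(b + 3)*(b + 4)*(b)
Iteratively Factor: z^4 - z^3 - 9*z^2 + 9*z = (z - 3)*(z^3 + 2*z^2 - 3*z) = (z - 3)*(z - 1)*(z^2 + 3*z) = z*(z - 3)*(z - 1)*(z + 3)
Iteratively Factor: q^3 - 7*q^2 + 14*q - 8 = (q - 4)*(q^2 - 3*q + 2) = (q - 4)*(q - 1)*(q - 2)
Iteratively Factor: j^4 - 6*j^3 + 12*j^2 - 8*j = (j - 2)*(j^3 - 4*j^2 + 4*j) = j*(j - 2)*(j^2 - 4*j + 4) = j*(j - 2)^2*(j - 2)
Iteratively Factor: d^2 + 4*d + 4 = (d + 2)*(d + 2)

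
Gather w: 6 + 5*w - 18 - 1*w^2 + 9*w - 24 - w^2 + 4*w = -2*w^2 + 18*w - 36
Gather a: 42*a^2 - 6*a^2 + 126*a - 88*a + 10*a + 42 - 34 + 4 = 36*a^2 + 48*a + 12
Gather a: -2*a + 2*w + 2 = -2*a + 2*w + 2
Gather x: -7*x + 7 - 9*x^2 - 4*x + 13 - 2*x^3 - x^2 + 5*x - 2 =-2*x^3 - 10*x^2 - 6*x + 18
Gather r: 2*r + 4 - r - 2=r + 2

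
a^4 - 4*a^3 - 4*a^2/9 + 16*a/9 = a*(a - 4)*(a - 2/3)*(a + 2/3)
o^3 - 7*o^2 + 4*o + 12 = (o - 6)*(o - 2)*(o + 1)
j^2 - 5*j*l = j*(j - 5*l)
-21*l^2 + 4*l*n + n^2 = (-3*l + n)*(7*l + n)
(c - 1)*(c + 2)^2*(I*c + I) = I*c^4 + 4*I*c^3 + 3*I*c^2 - 4*I*c - 4*I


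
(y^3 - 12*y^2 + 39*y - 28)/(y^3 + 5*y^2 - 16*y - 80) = (y^2 - 8*y + 7)/(y^2 + 9*y + 20)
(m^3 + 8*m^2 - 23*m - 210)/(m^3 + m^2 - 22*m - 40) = (m^2 + 13*m + 42)/(m^2 + 6*m + 8)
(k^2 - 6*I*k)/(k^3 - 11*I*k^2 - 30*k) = 1/(k - 5*I)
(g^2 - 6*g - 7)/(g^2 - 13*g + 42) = (g + 1)/(g - 6)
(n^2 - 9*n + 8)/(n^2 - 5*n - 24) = (n - 1)/(n + 3)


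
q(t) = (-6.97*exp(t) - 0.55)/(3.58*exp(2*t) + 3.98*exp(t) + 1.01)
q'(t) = (-6.97*exp(t) - 0.55)*(-7.16*exp(2*t) - 3.98*exp(t))/(3.58*exp(2*t) + 3.98*exp(t) + 1.01)^2 - 6.97*exp(t)/(3.58*exp(2*t) + 3.98*exp(t) + 1.01) = (24.9526*exp(2*t) + 3.938*exp(t) - 4.8507)*exp(t)/(12.8164*exp(4*t) + 28.4968*exp(3*t) + 23.072*exp(2*t) + 8.0396*exp(t) + 1.0201)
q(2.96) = -0.10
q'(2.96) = 0.09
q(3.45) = -0.06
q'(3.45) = 0.06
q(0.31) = -0.77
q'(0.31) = 0.37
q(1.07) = -0.48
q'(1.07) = 0.34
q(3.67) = -0.05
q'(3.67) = 0.05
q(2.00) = -0.23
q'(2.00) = 0.20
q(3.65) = -0.05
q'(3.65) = 0.05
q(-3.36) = -0.69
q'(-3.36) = -0.12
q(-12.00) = -0.54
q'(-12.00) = 0.00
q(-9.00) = -0.55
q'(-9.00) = 0.00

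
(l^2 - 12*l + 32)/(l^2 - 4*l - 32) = (l - 4)/(l + 4)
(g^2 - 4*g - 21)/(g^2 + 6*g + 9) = (g - 7)/(g + 3)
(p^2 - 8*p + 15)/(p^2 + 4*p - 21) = (p - 5)/(p + 7)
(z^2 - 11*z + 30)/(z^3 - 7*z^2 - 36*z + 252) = (z - 5)/(z^2 - z - 42)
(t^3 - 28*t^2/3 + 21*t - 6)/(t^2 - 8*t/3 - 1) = (3*t^2 - 19*t + 6)/(3*t + 1)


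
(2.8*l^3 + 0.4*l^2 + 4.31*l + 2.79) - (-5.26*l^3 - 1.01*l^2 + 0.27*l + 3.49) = 8.06*l^3 + 1.41*l^2 + 4.04*l - 0.7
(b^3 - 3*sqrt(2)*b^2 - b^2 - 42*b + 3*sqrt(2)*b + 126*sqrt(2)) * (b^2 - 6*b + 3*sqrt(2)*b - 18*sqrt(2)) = b^5 - 7*b^4 - 54*b^3 + 378*b^2 + 648*b - 4536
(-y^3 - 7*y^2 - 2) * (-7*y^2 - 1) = 7*y^5 + 49*y^4 + y^3 + 21*y^2 + 2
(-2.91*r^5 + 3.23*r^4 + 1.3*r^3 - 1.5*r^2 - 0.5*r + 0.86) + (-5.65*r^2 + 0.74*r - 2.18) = -2.91*r^5 + 3.23*r^4 + 1.3*r^3 - 7.15*r^2 + 0.24*r - 1.32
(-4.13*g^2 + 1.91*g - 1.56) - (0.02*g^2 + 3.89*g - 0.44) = -4.15*g^2 - 1.98*g - 1.12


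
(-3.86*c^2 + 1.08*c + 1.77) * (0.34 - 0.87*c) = 3.3582*c^3 - 2.252*c^2 - 1.1727*c + 0.6018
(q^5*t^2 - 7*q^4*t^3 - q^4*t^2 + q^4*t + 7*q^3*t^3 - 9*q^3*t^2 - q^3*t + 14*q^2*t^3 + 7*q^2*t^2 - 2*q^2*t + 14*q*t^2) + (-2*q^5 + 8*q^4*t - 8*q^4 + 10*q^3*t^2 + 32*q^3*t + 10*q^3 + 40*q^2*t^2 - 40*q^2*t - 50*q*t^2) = q^5*t^2 - 2*q^5 - 7*q^4*t^3 - q^4*t^2 + 9*q^4*t - 8*q^4 + 7*q^3*t^3 + q^3*t^2 + 31*q^3*t + 10*q^3 + 14*q^2*t^3 + 47*q^2*t^2 - 42*q^2*t - 36*q*t^2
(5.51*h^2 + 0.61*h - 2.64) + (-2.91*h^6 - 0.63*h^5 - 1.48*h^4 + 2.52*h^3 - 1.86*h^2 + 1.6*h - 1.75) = -2.91*h^6 - 0.63*h^5 - 1.48*h^4 + 2.52*h^3 + 3.65*h^2 + 2.21*h - 4.39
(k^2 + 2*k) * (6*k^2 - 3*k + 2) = 6*k^4 + 9*k^3 - 4*k^2 + 4*k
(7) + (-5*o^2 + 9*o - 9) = -5*o^2 + 9*o - 2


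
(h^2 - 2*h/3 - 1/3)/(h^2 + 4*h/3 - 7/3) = (3*h + 1)/(3*h + 7)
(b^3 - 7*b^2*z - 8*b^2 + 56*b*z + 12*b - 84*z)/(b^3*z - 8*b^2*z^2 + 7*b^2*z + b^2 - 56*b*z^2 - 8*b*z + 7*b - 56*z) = (b^3 - 7*b^2*z - 8*b^2 + 56*b*z + 12*b - 84*z)/(b^3*z - 8*b^2*z^2 + 7*b^2*z + b^2 - 56*b*z^2 - 8*b*z + 7*b - 56*z)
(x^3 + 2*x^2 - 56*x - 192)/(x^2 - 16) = (x^2 - 2*x - 48)/(x - 4)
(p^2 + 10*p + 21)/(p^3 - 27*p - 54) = (p + 7)/(p^2 - 3*p - 18)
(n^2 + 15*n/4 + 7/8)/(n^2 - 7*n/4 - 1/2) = (n + 7/2)/(n - 2)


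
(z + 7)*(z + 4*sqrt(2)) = z^2 + 4*sqrt(2)*z + 7*z + 28*sqrt(2)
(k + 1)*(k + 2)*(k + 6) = k^3 + 9*k^2 + 20*k + 12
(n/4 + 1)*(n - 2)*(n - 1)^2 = n^4/4 - 11*n^2/4 + 9*n/2 - 2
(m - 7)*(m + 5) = m^2 - 2*m - 35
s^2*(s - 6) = s^3 - 6*s^2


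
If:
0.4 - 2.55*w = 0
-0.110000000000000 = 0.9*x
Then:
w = 0.16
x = -0.12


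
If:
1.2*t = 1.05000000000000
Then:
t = 0.88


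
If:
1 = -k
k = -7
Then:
No Solution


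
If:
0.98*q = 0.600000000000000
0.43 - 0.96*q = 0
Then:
No Solution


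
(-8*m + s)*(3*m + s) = -24*m^2 - 5*m*s + s^2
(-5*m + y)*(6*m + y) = -30*m^2 + m*y + y^2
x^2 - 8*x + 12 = (x - 6)*(x - 2)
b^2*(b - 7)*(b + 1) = b^4 - 6*b^3 - 7*b^2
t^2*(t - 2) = t^3 - 2*t^2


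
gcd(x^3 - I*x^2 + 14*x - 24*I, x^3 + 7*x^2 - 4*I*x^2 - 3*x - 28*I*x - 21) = x - 3*I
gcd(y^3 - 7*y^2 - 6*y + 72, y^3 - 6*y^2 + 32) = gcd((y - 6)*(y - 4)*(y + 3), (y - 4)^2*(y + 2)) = y - 4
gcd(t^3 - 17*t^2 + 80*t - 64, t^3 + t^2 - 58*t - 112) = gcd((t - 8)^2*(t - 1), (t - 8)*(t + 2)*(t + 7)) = t - 8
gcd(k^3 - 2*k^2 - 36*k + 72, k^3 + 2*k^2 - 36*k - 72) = k^2 - 36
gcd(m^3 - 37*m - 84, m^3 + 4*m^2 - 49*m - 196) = m^2 - 3*m - 28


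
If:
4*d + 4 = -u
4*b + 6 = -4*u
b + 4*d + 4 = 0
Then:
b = -3/4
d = -13/16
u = -3/4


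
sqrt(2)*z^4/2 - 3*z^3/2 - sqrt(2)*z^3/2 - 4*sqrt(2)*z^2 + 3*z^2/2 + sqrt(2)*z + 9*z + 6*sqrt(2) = (z - 3)*(z + 2)*(z - 2*sqrt(2))*(sqrt(2)*z/2 + 1/2)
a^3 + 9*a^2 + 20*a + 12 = (a + 1)*(a + 2)*(a + 6)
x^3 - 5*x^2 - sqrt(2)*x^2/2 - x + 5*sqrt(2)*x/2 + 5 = (x - 5)*(x - sqrt(2))*(x + sqrt(2)/2)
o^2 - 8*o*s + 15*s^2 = (o - 5*s)*(o - 3*s)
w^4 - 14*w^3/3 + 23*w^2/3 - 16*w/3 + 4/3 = (w - 2)*(w - 1)^2*(w - 2/3)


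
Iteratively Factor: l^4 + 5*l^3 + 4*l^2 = (l)*(l^3 + 5*l^2 + 4*l) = l*(l + 4)*(l^2 + l) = l^2*(l + 4)*(l + 1)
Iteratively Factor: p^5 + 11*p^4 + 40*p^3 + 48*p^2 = (p + 3)*(p^4 + 8*p^3 + 16*p^2) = p*(p + 3)*(p^3 + 8*p^2 + 16*p) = p*(p + 3)*(p + 4)*(p^2 + 4*p) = p^2*(p + 3)*(p + 4)*(p + 4)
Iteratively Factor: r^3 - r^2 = (r)*(r^2 - r) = r*(r - 1)*(r)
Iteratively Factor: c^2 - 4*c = (c)*(c - 4)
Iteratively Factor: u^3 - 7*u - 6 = (u - 3)*(u^2 + 3*u + 2) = (u - 3)*(u + 2)*(u + 1)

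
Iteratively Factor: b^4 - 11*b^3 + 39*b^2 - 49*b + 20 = (b - 1)*(b^3 - 10*b^2 + 29*b - 20) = (b - 5)*(b - 1)*(b^2 - 5*b + 4) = (b - 5)*(b - 1)^2*(b - 4)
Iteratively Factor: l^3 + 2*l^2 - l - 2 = (l + 1)*(l^2 + l - 2) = (l - 1)*(l + 1)*(l + 2)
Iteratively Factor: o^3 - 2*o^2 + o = (o - 1)*(o^2 - o) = (o - 1)^2*(o)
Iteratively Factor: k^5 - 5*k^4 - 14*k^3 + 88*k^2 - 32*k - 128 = (k + 4)*(k^4 - 9*k^3 + 22*k^2 - 32) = (k - 4)*(k + 4)*(k^3 - 5*k^2 + 2*k + 8) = (k - 4)*(k + 1)*(k + 4)*(k^2 - 6*k + 8) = (k - 4)*(k - 2)*(k + 1)*(k + 4)*(k - 4)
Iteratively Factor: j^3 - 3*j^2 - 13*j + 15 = (j - 5)*(j^2 + 2*j - 3) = (j - 5)*(j - 1)*(j + 3)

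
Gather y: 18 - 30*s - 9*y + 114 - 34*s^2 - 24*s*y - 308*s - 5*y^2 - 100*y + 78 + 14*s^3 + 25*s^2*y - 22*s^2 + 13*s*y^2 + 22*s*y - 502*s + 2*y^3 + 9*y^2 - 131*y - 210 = 14*s^3 - 56*s^2 - 840*s + 2*y^3 + y^2*(13*s + 4) + y*(25*s^2 - 2*s - 240)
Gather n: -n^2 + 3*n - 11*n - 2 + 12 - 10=-n^2 - 8*n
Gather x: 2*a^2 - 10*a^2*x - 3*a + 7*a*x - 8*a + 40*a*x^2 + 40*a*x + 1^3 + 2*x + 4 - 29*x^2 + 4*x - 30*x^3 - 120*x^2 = 2*a^2 - 11*a - 30*x^3 + x^2*(40*a - 149) + x*(-10*a^2 + 47*a + 6) + 5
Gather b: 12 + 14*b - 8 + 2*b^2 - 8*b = 2*b^2 + 6*b + 4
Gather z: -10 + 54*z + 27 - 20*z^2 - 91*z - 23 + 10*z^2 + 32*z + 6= -10*z^2 - 5*z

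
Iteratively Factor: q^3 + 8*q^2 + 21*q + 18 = (q + 2)*(q^2 + 6*q + 9) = (q + 2)*(q + 3)*(q + 3)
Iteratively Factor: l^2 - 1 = (l + 1)*(l - 1)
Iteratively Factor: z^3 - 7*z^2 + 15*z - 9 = (z - 1)*(z^2 - 6*z + 9) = (z - 3)*(z - 1)*(z - 3)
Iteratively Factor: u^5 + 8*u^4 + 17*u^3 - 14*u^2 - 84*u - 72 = (u + 3)*(u^4 + 5*u^3 + 2*u^2 - 20*u - 24) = (u - 2)*(u + 3)*(u^3 + 7*u^2 + 16*u + 12) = (u - 2)*(u + 3)^2*(u^2 + 4*u + 4) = (u - 2)*(u + 2)*(u + 3)^2*(u + 2)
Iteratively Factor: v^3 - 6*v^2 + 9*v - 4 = (v - 1)*(v^2 - 5*v + 4) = (v - 1)^2*(v - 4)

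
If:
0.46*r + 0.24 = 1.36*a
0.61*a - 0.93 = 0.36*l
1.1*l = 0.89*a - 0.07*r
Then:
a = 2.44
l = 1.55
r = 6.68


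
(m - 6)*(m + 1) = m^2 - 5*m - 6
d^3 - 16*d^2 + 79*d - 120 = (d - 8)*(d - 5)*(d - 3)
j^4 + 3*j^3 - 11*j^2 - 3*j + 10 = (j - 2)*(j - 1)*(j + 1)*(j + 5)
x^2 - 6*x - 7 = (x - 7)*(x + 1)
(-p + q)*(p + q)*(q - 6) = -p^2*q + 6*p^2 + q^3 - 6*q^2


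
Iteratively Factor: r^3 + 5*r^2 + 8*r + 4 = (r + 2)*(r^2 + 3*r + 2) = (r + 2)^2*(r + 1)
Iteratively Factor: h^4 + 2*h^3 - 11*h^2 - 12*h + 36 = (h - 2)*(h^3 + 4*h^2 - 3*h - 18) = (h - 2)*(h + 3)*(h^2 + h - 6) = (h - 2)*(h + 3)^2*(h - 2)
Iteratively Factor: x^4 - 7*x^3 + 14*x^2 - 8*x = (x - 2)*(x^3 - 5*x^2 + 4*x) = x*(x - 2)*(x^2 - 5*x + 4) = x*(x - 4)*(x - 2)*(x - 1)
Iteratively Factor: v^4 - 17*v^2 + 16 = (v - 4)*(v^3 + 4*v^2 - v - 4) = (v - 4)*(v - 1)*(v^2 + 5*v + 4) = (v - 4)*(v - 1)*(v + 4)*(v + 1)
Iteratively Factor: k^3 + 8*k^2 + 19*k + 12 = (k + 4)*(k^2 + 4*k + 3) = (k + 1)*(k + 4)*(k + 3)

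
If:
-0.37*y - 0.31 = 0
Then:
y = -0.84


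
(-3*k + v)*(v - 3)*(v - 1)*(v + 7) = -3*k*v^3 - 9*k*v^2 + 75*k*v - 63*k + v^4 + 3*v^3 - 25*v^2 + 21*v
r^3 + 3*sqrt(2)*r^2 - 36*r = r*(r - 3*sqrt(2))*(r + 6*sqrt(2))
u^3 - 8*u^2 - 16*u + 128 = (u - 8)*(u - 4)*(u + 4)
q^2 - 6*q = q*(q - 6)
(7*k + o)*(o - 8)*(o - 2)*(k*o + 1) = 7*k^2*o^3 - 70*k^2*o^2 + 112*k^2*o + k*o^4 - 10*k*o^3 + 23*k*o^2 - 70*k*o + 112*k + o^3 - 10*o^2 + 16*o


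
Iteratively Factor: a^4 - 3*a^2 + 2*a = (a - 1)*(a^3 + a^2 - 2*a) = (a - 1)*(a + 2)*(a^2 - a) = a*(a - 1)*(a + 2)*(a - 1)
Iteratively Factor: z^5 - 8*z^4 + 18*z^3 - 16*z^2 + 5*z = (z - 5)*(z^4 - 3*z^3 + 3*z^2 - z) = (z - 5)*(z - 1)*(z^3 - 2*z^2 + z) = (z - 5)*(z - 1)^2*(z^2 - z) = z*(z - 5)*(z - 1)^2*(z - 1)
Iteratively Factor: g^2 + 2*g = (g + 2)*(g)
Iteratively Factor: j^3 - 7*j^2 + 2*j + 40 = (j + 2)*(j^2 - 9*j + 20) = (j - 5)*(j + 2)*(j - 4)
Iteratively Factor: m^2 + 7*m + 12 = (m + 3)*(m + 4)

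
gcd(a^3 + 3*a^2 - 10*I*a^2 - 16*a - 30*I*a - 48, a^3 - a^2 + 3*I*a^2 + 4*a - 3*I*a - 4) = 1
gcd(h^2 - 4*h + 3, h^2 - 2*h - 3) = h - 3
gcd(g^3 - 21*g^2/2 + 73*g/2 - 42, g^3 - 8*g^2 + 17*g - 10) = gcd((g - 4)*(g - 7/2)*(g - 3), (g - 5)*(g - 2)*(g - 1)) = 1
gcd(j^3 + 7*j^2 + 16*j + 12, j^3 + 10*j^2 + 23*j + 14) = j + 2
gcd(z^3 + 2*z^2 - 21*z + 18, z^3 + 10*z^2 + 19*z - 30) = z^2 + 5*z - 6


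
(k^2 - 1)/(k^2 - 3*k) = (k^2 - 1)/(k*(k - 3))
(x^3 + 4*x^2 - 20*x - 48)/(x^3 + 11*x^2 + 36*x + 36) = (x - 4)/(x + 3)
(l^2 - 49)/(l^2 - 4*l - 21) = (l + 7)/(l + 3)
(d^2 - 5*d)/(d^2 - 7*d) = (d - 5)/(d - 7)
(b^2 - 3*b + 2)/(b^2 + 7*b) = (b^2 - 3*b + 2)/(b*(b + 7))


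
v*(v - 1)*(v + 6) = v^3 + 5*v^2 - 6*v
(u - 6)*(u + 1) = u^2 - 5*u - 6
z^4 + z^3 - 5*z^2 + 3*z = z*(z - 1)^2*(z + 3)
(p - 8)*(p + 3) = p^2 - 5*p - 24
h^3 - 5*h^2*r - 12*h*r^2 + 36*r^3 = (h - 6*r)*(h - 2*r)*(h + 3*r)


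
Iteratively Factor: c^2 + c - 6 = (c + 3)*(c - 2)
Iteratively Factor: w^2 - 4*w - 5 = (w + 1)*(w - 5)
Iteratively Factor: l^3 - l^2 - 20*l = (l - 5)*(l^2 + 4*l) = l*(l - 5)*(l + 4)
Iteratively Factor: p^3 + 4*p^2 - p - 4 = (p + 1)*(p^2 + 3*p - 4) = (p + 1)*(p + 4)*(p - 1)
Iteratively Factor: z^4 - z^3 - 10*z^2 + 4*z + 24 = (z + 2)*(z^3 - 3*z^2 - 4*z + 12) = (z - 3)*(z + 2)*(z^2 - 4) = (z - 3)*(z - 2)*(z + 2)*(z + 2)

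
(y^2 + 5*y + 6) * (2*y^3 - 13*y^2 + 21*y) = 2*y^5 - 3*y^4 - 32*y^3 + 27*y^2 + 126*y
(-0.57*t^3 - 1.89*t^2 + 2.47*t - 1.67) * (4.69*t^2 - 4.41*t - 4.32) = -2.6733*t^5 - 6.3504*t^4 + 22.3816*t^3 - 10.5602*t^2 - 3.3057*t + 7.2144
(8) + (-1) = 7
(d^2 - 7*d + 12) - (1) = d^2 - 7*d + 11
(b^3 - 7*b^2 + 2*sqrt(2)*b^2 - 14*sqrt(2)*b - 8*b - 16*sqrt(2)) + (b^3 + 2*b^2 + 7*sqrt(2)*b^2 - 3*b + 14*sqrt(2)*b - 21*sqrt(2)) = 2*b^3 - 5*b^2 + 9*sqrt(2)*b^2 - 11*b - 37*sqrt(2)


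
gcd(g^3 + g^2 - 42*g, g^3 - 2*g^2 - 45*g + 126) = g^2 + g - 42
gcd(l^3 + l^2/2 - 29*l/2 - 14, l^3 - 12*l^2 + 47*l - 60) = l - 4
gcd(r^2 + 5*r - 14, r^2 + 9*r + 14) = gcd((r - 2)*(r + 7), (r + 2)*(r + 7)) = r + 7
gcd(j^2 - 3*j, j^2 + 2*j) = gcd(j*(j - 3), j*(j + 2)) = j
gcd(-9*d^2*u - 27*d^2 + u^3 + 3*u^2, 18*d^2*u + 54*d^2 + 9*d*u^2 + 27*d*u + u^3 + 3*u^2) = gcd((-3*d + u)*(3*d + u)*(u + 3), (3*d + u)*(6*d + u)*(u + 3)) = 3*d*u + 9*d + u^2 + 3*u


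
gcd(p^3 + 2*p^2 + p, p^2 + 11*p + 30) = 1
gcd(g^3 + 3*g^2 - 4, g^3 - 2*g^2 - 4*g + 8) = g + 2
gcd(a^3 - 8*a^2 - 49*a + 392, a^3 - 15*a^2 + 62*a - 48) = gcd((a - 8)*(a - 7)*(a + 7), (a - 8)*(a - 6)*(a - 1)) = a - 8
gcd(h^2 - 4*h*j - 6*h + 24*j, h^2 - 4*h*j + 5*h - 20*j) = h - 4*j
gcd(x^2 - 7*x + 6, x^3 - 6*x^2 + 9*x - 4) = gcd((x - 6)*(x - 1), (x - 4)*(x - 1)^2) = x - 1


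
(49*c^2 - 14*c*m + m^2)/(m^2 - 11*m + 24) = (49*c^2 - 14*c*m + m^2)/(m^2 - 11*m + 24)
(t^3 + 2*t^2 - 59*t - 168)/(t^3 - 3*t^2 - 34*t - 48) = (t + 7)/(t + 2)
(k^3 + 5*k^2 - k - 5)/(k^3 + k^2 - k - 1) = (k + 5)/(k + 1)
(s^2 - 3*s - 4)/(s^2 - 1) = (s - 4)/(s - 1)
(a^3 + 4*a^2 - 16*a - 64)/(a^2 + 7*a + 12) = (a^2 - 16)/(a + 3)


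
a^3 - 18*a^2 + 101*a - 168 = (a - 8)*(a - 7)*(a - 3)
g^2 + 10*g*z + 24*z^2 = (g + 4*z)*(g + 6*z)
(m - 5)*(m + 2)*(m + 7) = m^3 + 4*m^2 - 31*m - 70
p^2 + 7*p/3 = p*(p + 7/3)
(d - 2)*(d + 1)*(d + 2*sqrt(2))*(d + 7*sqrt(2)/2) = d^4 - d^3 + 11*sqrt(2)*d^3/2 - 11*sqrt(2)*d^2/2 + 12*d^2 - 11*sqrt(2)*d - 14*d - 28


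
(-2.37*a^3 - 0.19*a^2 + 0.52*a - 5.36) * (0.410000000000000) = -0.9717*a^3 - 0.0779*a^2 + 0.2132*a - 2.1976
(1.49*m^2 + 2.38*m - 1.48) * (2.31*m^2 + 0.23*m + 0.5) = 3.4419*m^4 + 5.8405*m^3 - 2.1264*m^2 + 0.8496*m - 0.74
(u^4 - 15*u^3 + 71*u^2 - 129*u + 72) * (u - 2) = u^5 - 17*u^4 + 101*u^3 - 271*u^2 + 330*u - 144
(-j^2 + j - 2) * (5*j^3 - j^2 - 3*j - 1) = -5*j^5 + 6*j^4 - 8*j^3 + 5*j + 2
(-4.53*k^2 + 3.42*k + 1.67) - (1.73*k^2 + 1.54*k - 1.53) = -6.26*k^2 + 1.88*k + 3.2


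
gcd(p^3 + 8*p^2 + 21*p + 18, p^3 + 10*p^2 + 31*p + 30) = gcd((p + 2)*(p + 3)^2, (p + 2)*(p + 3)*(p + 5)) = p^2 + 5*p + 6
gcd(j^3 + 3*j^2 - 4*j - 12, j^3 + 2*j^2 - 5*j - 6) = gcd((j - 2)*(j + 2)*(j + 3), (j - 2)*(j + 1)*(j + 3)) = j^2 + j - 6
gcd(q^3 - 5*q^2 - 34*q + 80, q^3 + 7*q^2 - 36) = q - 2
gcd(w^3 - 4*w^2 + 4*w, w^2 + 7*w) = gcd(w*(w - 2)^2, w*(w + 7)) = w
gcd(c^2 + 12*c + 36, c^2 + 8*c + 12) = c + 6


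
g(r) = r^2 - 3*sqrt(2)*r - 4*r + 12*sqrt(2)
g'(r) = 2*r - 3*sqrt(2) - 4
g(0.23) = 15.13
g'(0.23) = -7.78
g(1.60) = 6.34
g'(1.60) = -5.04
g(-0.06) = 17.47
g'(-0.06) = -8.36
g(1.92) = 4.83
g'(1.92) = -4.40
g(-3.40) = 56.56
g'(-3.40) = -15.04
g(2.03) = 4.36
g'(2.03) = -4.18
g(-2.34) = 41.73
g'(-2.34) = -12.92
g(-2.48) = 43.56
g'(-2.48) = -13.20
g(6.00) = 3.51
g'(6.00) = 3.76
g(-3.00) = 50.70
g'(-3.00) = -14.24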